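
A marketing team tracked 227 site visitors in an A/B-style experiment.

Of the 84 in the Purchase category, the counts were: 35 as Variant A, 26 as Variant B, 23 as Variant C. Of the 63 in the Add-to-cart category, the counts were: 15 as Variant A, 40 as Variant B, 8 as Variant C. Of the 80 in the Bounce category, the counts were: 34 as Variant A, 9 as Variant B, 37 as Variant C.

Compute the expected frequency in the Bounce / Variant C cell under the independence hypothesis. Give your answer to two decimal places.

23.96

Row total (Bounce) = 80; column total (Variant C) = 68; grand total N = 227.
Expected count = (row total × column total) / N = 80 × 68 / 227 = 23.96.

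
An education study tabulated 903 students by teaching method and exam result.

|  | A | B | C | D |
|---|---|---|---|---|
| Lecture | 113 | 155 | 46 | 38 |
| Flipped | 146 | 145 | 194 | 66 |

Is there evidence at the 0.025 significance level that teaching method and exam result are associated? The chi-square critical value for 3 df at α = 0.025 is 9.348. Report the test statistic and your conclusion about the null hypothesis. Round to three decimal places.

Row totals: 352, 551. Column totals: 259, 300, 240, 104. Grand total N = 903.
Expected counts (row total × column total / N):
  Lecture, A: 352×259/903 = 100.9612
  Lecture, B: 352×300/903 = 116.9435
  Lecture, C: 352×240/903 = 93.5548
  Lecture, D: 352×104/903 = 40.5404
  Flipped, A: 551×259/903 = 158.0388
  Flipped, B: 551×300/903 = 183.0565
  Flipped, C: 551×240/903 = 146.4452
  Flipped, D: 551×104/903 = 63.4596
Contributions (O − E)²/E:
  (113 − 100.9612)²/100.9612 = 1.4355
  (155 − 116.9435)²/116.9435 = 12.3846
  (46 − 93.5548)²/93.5548 = 24.1726
  (38 − 40.5404)²/40.5404 = 0.1592
  (146 − 158.0388)²/158.0388 = 0.9171
  (145 − 183.0565)²/183.0565 = 7.9117
  (194 − 146.4452)²/146.4452 = 15.4424
  (66 − 63.4596)²/63.4596 = 0.1017
χ² = 1.4355 + 12.3846 + 24.1726 + 0.1592 + 0.9171 + 7.9117 + 15.4424 + 0.1017 = 62.525
df = (2−1)(4−1) = 3. Since 62.525 > 9.348, reject the null hypothesis of independence at α = 0.025.

62.525; reject H₀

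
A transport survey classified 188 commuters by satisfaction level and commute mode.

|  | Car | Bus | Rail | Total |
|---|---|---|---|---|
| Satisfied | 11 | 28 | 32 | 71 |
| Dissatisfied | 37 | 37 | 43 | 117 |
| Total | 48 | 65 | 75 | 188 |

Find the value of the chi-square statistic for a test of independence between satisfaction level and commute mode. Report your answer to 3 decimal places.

6.050

Grand total N = 188.
Expected counts (row total × column total / N):
  Satisfied, Car: 71×48/188 = 18.1277
  Satisfied, Bus: 71×65/188 = 24.5479
  Satisfied, Rail: 71×75/188 = 28.3245
  Dissatisfied, Car: 117×48/188 = 29.8723
  Dissatisfied, Bus: 117×65/188 = 40.4521
  Dissatisfied, Rail: 117×75/188 = 46.6755
Contributions (O − E)²/E:
  (11 − 18.1277)²/18.1277 = 2.8026
  (28 − 24.5479)²/24.5479 = 0.4855
  (32 − 28.3245)²/28.3245 = 0.4769
  (37 − 29.8723)²/29.8723 = 1.7007
  (37 − 40.4521)²/40.4521 = 0.2946
  (43 − 46.6755)²/46.6755 = 0.2894
χ² = 2.8026 + 0.4855 + 0.4769 + 1.7007 + 0.2946 + 0.2894 = 6.050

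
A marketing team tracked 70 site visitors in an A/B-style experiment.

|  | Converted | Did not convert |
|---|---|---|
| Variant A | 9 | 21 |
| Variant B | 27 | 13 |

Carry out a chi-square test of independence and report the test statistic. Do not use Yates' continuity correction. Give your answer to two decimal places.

9.65

Row totals: 30, 40. Column totals: 36, 34. Grand total N = 70.
Expected counts (row total × column total / N):
  Variant A, Converted: 30×36/70 = 15.429
  Variant A, Did not convert: 30×34/70 = 14.571
  Variant B, Converted: 40×36/70 = 20.571
  Variant B, Did not convert: 40×34/70 = 19.429
Contributions (O − E)²/E:
  (9 − 15.429)²/15.429 = 2.6789
  (21 − 14.571)²/14.571 = 2.8366
  (27 − 20.571)²/20.571 = 2.0092
  (13 − 19.429)²/19.429 = 2.1273
χ² = 2.6789 + 2.8366 + 2.0092 + 2.1273 = 9.65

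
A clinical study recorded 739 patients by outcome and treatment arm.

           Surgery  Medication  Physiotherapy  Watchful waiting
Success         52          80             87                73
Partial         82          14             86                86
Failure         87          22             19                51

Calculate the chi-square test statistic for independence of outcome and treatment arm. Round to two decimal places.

105.00

Row totals: 292, 268, 179. Column totals: 221, 116, 192, 210. Grand total N = 739.
Expected counts (row total × column total / N):
  Success, Surgery: 292×221/739 = 87.323
  Success, Medication: 292×116/739 = 45.835
  Success, Physiotherapy: 292×192/739 = 75.865
  Success, Watchful waiting: 292×210/739 = 82.977
  Partial, Surgery: 268×221/739 = 80.146
  Partial, Medication: 268×116/739 = 42.068
  Partial, Physiotherapy: 268×192/739 = 69.629
  Partial, Watchful waiting: 268×210/739 = 76.157
  Failure, Surgery: 179×221/739 = 53.530
  Failure, Medication: 179×116/739 = 28.097
  Failure, Physiotherapy: 179×192/739 = 46.506
  Failure, Watchful waiting: 179×210/739 = 50.866
Contributions (O − E)²/E:
  (52 − 87.323)²/87.323 = 14.2885
  (80 − 45.835)²/45.835 = 25.4663
  (87 − 75.865)²/75.865 = 1.6343
  (73 − 82.977)²/82.977 = 1.1996
  (82 − 80.146)²/80.146 = 0.0429
  (14 − 42.068)²/42.068 = 18.7271
  (86 − 69.629)²/69.629 = 3.8491
  (86 − 76.157)²/76.157 = 1.2722
  (87 − 53.530)²/53.530 = 20.9273
  (22 − 28.097)²/28.097 = 1.3230
  (19 − 46.506)²/46.506 = 16.2684
  (51 − 50.866)²/50.866 = 0.0004
χ² = 14.2885 + 25.4663 + 1.6343 + 1.1996 + 0.0429 + 18.7271 + 3.8491 + 1.2722 + 20.9273 + 1.3230 + 16.2684 + 0.0004 = 105.00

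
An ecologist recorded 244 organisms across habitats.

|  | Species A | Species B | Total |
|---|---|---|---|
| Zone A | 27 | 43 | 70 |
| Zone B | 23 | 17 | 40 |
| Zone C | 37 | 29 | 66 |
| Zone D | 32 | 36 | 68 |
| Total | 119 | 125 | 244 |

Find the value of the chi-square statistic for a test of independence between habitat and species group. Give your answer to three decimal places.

5.618

Grand total N = 244.
Expected counts (row total × column total / N):
  Zone A, Species A: 70×119/244 = 34.1393
  Zone A, Species B: 70×125/244 = 35.8607
  Zone B, Species A: 40×119/244 = 19.5082
  Zone B, Species B: 40×125/244 = 20.4918
  Zone C, Species A: 66×119/244 = 32.1885
  Zone C, Species B: 66×125/244 = 33.8115
  Zone D, Species A: 68×119/244 = 33.1639
  Zone D, Species B: 68×125/244 = 34.8361
Contributions (O − E)²/E:
  (27 − 34.1393)²/34.1393 = 1.4930
  (43 − 35.8607)²/35.8607 = 1.4213
  (23 − 19.5082)²/19.5082 = 0.6250
  (17 − 20.4918)²/20.4918 = 0.5950
  (37 − 32.1885)²/32.1885 = 0.7192
  (29 − 33.8115)²/33.8115 = 0.6847
  (32 − 33.1639)²/33.1639 = 0.0408
  (36 − 34.8361)²/34.8361 = 0.0389
χ² = 1.4930 + 1.4213 + 0.6250 + 0.5950 + 0.7192 + 0.6847 + 0.0408 + 0.0389 = 5.618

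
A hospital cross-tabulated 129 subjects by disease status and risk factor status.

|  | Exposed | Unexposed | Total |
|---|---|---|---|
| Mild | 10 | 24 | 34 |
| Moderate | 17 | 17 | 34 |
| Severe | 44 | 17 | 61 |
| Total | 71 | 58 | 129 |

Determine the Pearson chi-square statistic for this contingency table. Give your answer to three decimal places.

Grand total N = 129.
Expected counts (row total × column total / N):
  Mild, Exposed: 34×71/129 = 18.7132
  Mild, Unexposed: 34×58/129 = 15.2868
  Moderate, Exposed: 34×71/129 = 18.7132
  Moderate, Unexposed: 34×58/129 = 15.2868
  Severe, Exposed: 61×71/129 = 33.5736
  Severe, Unexposed: 61×58/129 = 27.4264
Contributions (O − E)²/E:
  (10 − 18.7132)²/18.7132 = 4.0570
  (24 − 15.2868)²/15.2868 = 4.9664
  (17 − 18.7132)²/18.7132 = 0.1568
  (17 − 15.2868)²/15.2868 = 0.1920
  (44 − 33.5736)²/33.5736 = 3.2380
  (17 − 27.4264)²/27.4264 = 3.9637
χ² = 4.0570 + 4.9664 + 0.1568 + 0.1920 + 3.2380 + 3.9637 = 16.574

16.574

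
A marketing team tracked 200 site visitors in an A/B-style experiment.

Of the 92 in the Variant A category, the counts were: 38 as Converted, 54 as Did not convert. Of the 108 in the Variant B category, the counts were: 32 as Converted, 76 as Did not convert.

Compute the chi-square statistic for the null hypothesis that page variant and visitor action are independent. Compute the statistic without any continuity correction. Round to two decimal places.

Row totals: 92, 108. Column totals: 70, 130. Grand total N = 200.
Expected counts (row total × column total / N):
  Variant A, Converted: 92×70/200 = 32.200
  Variant A, Did not convert: 92×130/200 = 59.800
  Variant B, Converted: 108×70/200 = 37.800
  Variant B, Did not convert: 108×130/200 = 70.200
Contributions (O − E)²/E:
  (38 − 32.200)²/32.200 = 1.0447
  (54 − 59.800)²/59.800 = 0.5625
  (32 − 37.800)²/37.800 = 0.8899
  (76 − 70.200)²/70.200 = 0.4792
χ² = 1.0447 + 0.5625 + 0.8899 + 0.4792 = 2.98

2.98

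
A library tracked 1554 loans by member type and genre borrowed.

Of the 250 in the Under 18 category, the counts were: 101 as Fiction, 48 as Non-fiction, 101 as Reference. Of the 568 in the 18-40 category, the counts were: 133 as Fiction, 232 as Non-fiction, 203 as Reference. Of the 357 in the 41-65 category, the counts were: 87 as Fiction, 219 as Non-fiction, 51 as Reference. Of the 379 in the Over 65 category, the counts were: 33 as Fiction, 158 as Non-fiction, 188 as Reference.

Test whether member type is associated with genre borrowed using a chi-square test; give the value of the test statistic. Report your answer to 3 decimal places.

199.163

Row totals: 250, 568, 357, 379. Column totals: 354, 657, 543. Grand total N = 1554.
Expected counts (row total × column total / N):
  Under 18, Fiction: 250×354/1554 = 56.9498
  Under 18, Non-fiction: 250×657/1554 = 105.6950
  Under 18, Reference: 250×543/1554 = 87.3552
  18-40, Fiction: 568×354/1554 = 129.3900
  18-40, Non-fiction: 568×657/1554 = 240.1390
  18-40, Reference: 568×543/1554 = 198.4710
  41-65, Fiction: 357×354/1554 = 81.3243
  41-65, Non-fiction: 357×657/1554 = 150.9324
  41-65, Reference: 357×543/1554 = 124.7432
  Over 65, Fiction: 379×354/1554 = 86.3359
  Over 65, Non-fiction: 379×657/1554 = 160.2336
  Over 65, Reference: 379×543/1554 = 132.4305
Contributions (O − E)²/E:
  (101 − 56.9498)²/56.9498 = 34.0725
  (48 − 105.6950)²/105.6950 = 31.4936
  (101 − 87.3552)²/87.3552 = 2.1313
  (133 − 129.3900)²/129.3900 = 0.1007
  (232 − 240.1390)²/240.1390 = 0.2759
  (203 − 198.4710)²/198.4710 = 0.1033
  (87 − 81.3243)²/81.3243 = 0.3961
  (219 − 150.9324)²/150.9324 = 30.6972
  (51 − 124.7432)²/124.7432 = 43.5940
  (33 − 86.3359)²/86.3359 = 32.9494
  (158 − 160.2336)²/160.2336 = 0.0311
  (188 − 132.4305)²/132.4305 = 23.3177
χ² = 34.0725 + 31.4936 + 2.1313 + 0.1007 + 0.2759 + 0.1033 + 0.3961 + 30.6972 + 43.5940 + 32.9494 + 0.0311 + 23.3177 = 199.163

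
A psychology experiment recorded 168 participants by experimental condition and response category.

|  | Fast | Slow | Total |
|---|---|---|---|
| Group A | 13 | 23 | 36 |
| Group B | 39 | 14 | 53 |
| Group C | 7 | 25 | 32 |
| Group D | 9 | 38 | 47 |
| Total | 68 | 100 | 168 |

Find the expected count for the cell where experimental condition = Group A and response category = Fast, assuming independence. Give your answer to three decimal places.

Row total (Group A) = 36; column total (Fast) = 68; grand total N = 168.
Expected count = (row total × column total) / N = 36 × 68 / 168 = 14.571.

14.571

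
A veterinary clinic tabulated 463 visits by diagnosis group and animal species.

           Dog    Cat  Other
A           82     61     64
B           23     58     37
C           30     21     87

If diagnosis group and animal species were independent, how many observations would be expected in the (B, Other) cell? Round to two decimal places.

47.91

Row total (B) = 118; column total (Other) = 188; grand total N = 463.
Expected count = (row total × column total) / N = 118 × 188 / 463 = 47.91.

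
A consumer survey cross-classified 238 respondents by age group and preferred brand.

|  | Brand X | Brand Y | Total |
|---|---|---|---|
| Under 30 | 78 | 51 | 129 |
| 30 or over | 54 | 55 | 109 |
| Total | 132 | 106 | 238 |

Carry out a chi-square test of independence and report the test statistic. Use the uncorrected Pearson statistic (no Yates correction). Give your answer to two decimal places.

Grand total N = 238.
Expected counts (row total × column total / N):
  Under 30, Brand X: 129×132/238 = 71.546
  Under 30, Brand Y: 129×106/238 = 57.454
  30 or over, Brand X: 109×132/238 = 60.454
  30 or over, Brand Y: 109×106/238 = 48.546
Contributions (O − E)²/E:
  (78 − 71.546)²/71.546 = 0.5822
  (51 − 57.454)²/57.454 = 0.7250
  (54 − 60.454)²/60.454 = 0.6890
  (55 − 48.546)²/48.546 = 0.8580
χ² = 0.5822 + 0.7250 + 0.6890 + 0.8580 = 2.85

2.85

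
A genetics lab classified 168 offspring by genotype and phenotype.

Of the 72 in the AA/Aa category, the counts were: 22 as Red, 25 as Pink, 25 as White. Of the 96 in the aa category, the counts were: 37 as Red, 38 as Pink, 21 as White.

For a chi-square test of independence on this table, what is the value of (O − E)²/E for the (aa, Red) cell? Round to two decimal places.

Row total (aa) = 96; column total (Red) = 59; N = 168.
Expected count E = 96 × 59 / 168 = 33.714.
Contribution = (O − E)²/E = (37 − 33.714)² / 33.714 = 0.32.

0.32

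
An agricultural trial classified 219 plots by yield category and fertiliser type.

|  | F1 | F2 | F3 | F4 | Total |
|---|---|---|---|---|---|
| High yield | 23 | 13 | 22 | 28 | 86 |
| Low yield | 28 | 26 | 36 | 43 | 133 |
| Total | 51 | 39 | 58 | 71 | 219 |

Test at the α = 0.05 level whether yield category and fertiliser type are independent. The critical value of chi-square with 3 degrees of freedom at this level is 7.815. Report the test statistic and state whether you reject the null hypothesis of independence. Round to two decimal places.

1.35; fail to reject H₀

Grand total N = 219.
Expected counts (row total × column total / N):
  High yield, F1: 86×51/219 = 20.027
  High yield, F2: 86×39/219 = 15.315
  High yield, F3: 86×58/219 = 22.776
  High yield, F4: 86×71/219 = 27.881
  Low yield, F1: 133×51/219 = 30.973
  Low yield, F2: 133×39/219 = 23.685
  Low yield, F3: 133×58/219 = 35.224
  Low yield, F4: 133×71/219 = 43.119
Contributions (O − E)²/E:
  (23 − 20.027)²/20.027 = 0.4413
  (13 − 15.315)²/15.315 = 0.3499
  (22 − 22.776)²/22.776 = 0.0264
  (28 − 27.881)²/27.881 = 0.0005
  (28 − 30.973)²/30.973 = 0.2854
  (26 − 23.685)²/23.685 = 0.2263
  (36 − 35.224)²/35.224 = 0.0171
  (43 − 43.119)²/43.119 = 0.0003
χ² = 0.4413 + 0.3499 + 0.0264 + 0.0005 + 0.2854 + 0.2263 + 0.0171 + 0.0003 = 1.35
df = (2−1)(4−1) = 3. Since 1.35 < 7.815, fail to reject the null hypothesis of independence at α = 0.05.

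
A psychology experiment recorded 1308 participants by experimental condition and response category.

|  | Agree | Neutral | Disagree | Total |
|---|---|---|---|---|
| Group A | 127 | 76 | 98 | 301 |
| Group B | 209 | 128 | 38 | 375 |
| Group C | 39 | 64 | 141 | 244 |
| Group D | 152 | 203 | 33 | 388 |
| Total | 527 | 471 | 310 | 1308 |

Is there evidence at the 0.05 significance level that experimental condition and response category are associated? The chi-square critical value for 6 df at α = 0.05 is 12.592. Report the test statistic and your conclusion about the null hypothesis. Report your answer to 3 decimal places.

300.064; reject H₀

Grand total N = 1308.
Expected counts (row total × column total / N):
  Group A, Agree: 301×527/1308 = 121.27446
  Group A, Neutral: 301×471/1308 = 108.38761
  Group A, Disagree: 301×310/1308 = 71.33792
  Group B, Agree: 375×527/1308 = 151.08945
  Group B, Neutral: 375×471/1308 = 135.03440
  Group B, Disagree: 375×310/1308 = 88.87615
  Group C, Agree: 244×527/1308 = 98.30887
  Group C, Neutral: 244×471/1308 = 87.86239
  Group C, Disagree: 244×310/1308 = 57.82875
  Group D, Agree: 388×527/1308 = 156.32722
  Group D, Neutral: 388×471/1308 = 139.71560
  Group D, Disagree: 388×310/1308 = 91.95719
Contributions (O − E)²/E:
  (127 − 121.27446)²/121.27446 = 0.2703
  (76 − 108.38761)²/108.38761 = 9.6778
  (98 − 71.33792)²/71.33792 = 9.9648
  (209 − 151.08945)²/151.08945 = 22.1963
  (128 − 135.03440)²/135.03440 = 0.3664
  (38 − 88.87615)²/88.87615 = 29.1235
  (39 − 98.30887)²/98.30887 = 35.7805
  (64 − 87.86239)²/87.86239 = 6.4807
  (141 − 57.82875)²/57.82875 = 119.6197
  (152 − 156.32722)²/156.32722 = 0.1198
  (203 − 139.71560)²/139.71560 = 28.6648
  (33 − 91.95719)²/91.95719 = 37.7997
χ² = 0.2703 + 9.6778 + 9.9648 + 22.1963 + 0.3664 + 29.1235 + 35.7805 + 6.4807 + 119.6197 + 0.1198 + 28.6648 + 37.7997 = 300.064
df = (4−1)(3−1) = 6. Since 300.064 > 12.592, reject the null hypothesis of independence at α = 0.05.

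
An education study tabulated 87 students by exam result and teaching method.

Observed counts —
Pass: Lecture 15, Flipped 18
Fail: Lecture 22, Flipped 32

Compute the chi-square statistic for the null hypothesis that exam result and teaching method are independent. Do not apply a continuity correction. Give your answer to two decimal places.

Row totals: 33, 54. Column totals: 37, 50. Grand total N = 87.
Expected counts (row total × column total / N):
  Pass, Lecture: 33×37/87 = 14.034
  Pass, Flipped: 33×50/87 = 18.966
  Fail, Lecture: 54×37/87 = 22.966
  Fail, Flipped: 54×50/87 = 31.034
Contributions (O − E)²/E:
  (15 − 14.034)²/14.034 = 0.0665
  (18 − 18.966)²/18.966 = 0.0492
  (22 − 22.966)²/22.966 = 0.0406
  (32 − 31.034)²/31.034 = 0.0301
χ² = 0.0665 + 0.0492 + 0.0406 + 0.0301 = 0.19

0.19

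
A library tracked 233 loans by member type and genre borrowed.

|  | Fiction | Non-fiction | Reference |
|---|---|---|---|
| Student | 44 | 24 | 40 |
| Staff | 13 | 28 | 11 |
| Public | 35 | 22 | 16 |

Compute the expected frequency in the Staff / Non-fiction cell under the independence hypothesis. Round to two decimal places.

16.52

Row total (Staff) = 52; column total (Non-fiction) = 74; grand total N = 233.
Expected count = (row total × column total) / N = 52 × 74 / 233 = 16.52.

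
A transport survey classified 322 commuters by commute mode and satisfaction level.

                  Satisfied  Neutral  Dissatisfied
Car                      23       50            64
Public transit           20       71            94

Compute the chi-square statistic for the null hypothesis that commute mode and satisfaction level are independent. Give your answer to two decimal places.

Row totals: 137, 185. Column totals: 43, 121, 158. Grand total N = 322.
Expected counts (row total × column total / N):
  Car, Satisfied: 137×43/322 = 18.295
  Car, Neutral: 137×121/322 = 51.481
  Car, Dissatisfied: 137×158/322 = 67.224
  Public transit, Satisfied: 185×43/322 = 24.705
  Public transit, Neutral: 185×121/322 = 69.519
  Public transit, Dissatisfied: 185×158/322 = 90.776
Contributions (O − E)²/E:
  (23 − 18.295)²/18.295 = 1.2100
  (50 − 51.481)²/51.481 = 0.0426
  (64 − 67.224)²/67.224 = 0.1546
  (20 − 24.705)²/24.705 = 0.8961
  (71 − 69.519)²/69.519 = 0.0316
  (94 − 90.776)²/90.776 = 0.1145
χ² = 1.2100 + 0.0426 + 0.1546 + 0.8961 + 0.0316 + 0.1145 = 2.45

2.45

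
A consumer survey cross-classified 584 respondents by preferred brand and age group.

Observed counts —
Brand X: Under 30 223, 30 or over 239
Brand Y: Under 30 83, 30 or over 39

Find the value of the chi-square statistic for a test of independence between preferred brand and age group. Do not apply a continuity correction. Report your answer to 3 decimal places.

Row totals: 462, 122. Column totals: 306, 278. Grand total N = 584.
Expected counts (row total × column total / N):
  Brand X, Under 30: 462×306/584 = 242.0753
  Brand X, 30 or over: 462×278/584 = 219.9247
  Brand Y, Under 30: 122×306/584 = 63.9247
  Brand Y, 30 or over: 122×278/584 = 58.0753
Contributions (O − E)²/E:
  (223 − 242.0753)²/242.0753 = 1.5031
  (239 − 219.9247)²/219.9247 = 1.6545
  (83 − 63.9247)²/63.9247 = 5.6921
  (39 − 58.0753)²/58.0753 = 6.2654
χ² = 1.5031 + 1.6545 + 5.6921 + 6.2654 = 15.115

15.115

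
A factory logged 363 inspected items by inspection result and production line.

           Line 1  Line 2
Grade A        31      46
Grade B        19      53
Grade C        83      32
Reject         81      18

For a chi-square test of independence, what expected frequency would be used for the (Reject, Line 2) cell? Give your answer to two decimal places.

Row total (Reject) = 99; column total (Line 2) = 149; grand total N = 363.
Expected count = (row total × column total) / N = 99 × 149 / 363 = 40.64.

40.64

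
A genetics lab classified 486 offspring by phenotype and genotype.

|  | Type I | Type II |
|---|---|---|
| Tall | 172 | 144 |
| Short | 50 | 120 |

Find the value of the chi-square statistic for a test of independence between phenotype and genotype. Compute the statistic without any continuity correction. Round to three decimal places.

27.883

Row totals: 316, 170. Column totals: 222, 264. Grand total N = 486.
Expected counts (row total × column total / N):
  Tall, Type I: 316×222/486 = 144.34568
  Tall, Type II: 316×264/486 = 171.65432
  Short, Type I: 170×222/486 = 77.65432
  Short, Type II: 170×264/486 = 92.34568
Contributions (O − E)²/E:
  (172 − 144.34568)²/144.34568 = 5.2981
  (144 − 171.65432)²/171.65432 = 4.4552
  (50 − 77.65432)²/77.65432 = 9.8483
  (120 − 92.34568)²/92.34568 = 8.2815
χ² = 5.2981 + 4.4552 + 9.8483 + 8.2815 = 27.883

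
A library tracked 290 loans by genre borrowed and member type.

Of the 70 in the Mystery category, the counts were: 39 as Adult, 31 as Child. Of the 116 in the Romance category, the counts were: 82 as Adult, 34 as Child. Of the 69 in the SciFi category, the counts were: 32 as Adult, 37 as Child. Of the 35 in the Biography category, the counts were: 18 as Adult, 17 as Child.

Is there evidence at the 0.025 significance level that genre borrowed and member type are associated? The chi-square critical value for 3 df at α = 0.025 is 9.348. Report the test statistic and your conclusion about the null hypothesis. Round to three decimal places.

12.237; reject H₀

Row totals: 70, 116, 69, 35. Column totals: 171, 119. Grand total N = 290.
Expected counts (row total × column total / N):
  Mystery, Adult: 70×171/290 = 41.2759
  Mystery, Child: 70×119/290 = 28.7241
  Romance, Adult: 116×171/290 = 68.4000
  Romance, Child: 116×119/290 = 47.6000
  SciFi, Adult: 69×171/290 = 40.6862
  SciFi, Child: 69×119/290 = 28.3138
  Biography, Adult: 35×171/290 = 20.6379
  Biography, Child: 35×119/290 = 14.3621
Contributions (O − E)²/E:
  (39 − 41.2759)²/41.2759 = 0.1255
  (31 − 28.7241)²/28.7241 = 0.1803
  (82 − 68.4000)²/68.4000 = 2.7041
  (34 − 47.6000)²/47.6000 = 3.8857
  (32 − 40.6862)²/40.6862 = 1.8544
  (37 − 28.3138)²/28.3138 = 2.6648
  (18 − 20.6379)²/20.6379 = 0.3372
  (17 − 14.3621)²/14.3621 = 0.4845
χ² = 0.1255 + 0.1803 + 2.7041 + 3.8857 + 1.8544 + 2.6648 + 0.3372 + 0.4845 = 12.237
df = (4−1)(2−1) = 3. Since 12.237 > 9.348, reject the null hypothesis of independence at α = 0.025.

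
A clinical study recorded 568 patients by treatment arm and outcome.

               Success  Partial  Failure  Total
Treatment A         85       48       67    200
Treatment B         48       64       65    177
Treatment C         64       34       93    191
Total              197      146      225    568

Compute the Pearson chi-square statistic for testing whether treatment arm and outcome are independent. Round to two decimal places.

25.15

Grand total N = 568.
Expected counts (row total × column total / N):
  Treatment A, Success: 200×197/568 = 69.366
  Treatment A, Partial: 200×146/568 = 51.408
  Treatment A, Failure: 200×225/568 = 79.225
  Treatment B, Success: 177×197/568 = 61.389
  Treatment B, Partial: 177×146/568 = 45.496
  Treatment B, Failure: 177×225/568 = 70.114
  Treatment C, Success: 191×197/568 = 66.245
  Treatment C, Partial: 191×146/568 = 49.095
  Treatment C, Failure: 191×225/568 = 75.660
Contributions (O − E)²/E:
  (85 − 69.366)²/69.366 = 3.5237
  (48 − 51.408)²/51.408 = 0.2259
  (67 − 79.225)²/79.225 = 1.8864
  (48 − 61.389)²/61.389 = 2.9202
  (64 − 45.496)²/45.496 = 7.5259
  (65 − 70.114)²/70.114 = 0.3730
  (64 − 66.245)²/66.245 = 0.0761
  (34 − 49.095)²/49.095 = 4.6412
  (93 − 75.660)²/75.660 = 3.9740
χ² = 3.5237 + 0.2259 + 1.8864 + 2.9202 + 7.5259 + 0.3730 + 0.0761 + 4.6412 + 3.9740 = 25.15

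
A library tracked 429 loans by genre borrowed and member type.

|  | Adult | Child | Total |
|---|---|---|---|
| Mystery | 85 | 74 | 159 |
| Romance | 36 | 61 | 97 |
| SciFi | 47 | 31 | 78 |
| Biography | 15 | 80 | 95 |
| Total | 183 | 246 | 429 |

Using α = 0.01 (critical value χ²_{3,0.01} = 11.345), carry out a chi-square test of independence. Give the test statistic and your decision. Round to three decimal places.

Grand total N = 429.
Expected counts (row total × column total / N):
  Mystery, Adult: 159×183/429 = 67.82517
  Mystery, Child: 159×246/429 = 91.17483
  Romance, Adult: 97×183/429 = 41.37762
  Romance, Child: 97×246/429 = 55.62238
  SciFi, Adult: 78×183/429 = 33.27273
  SciFi, Child: 78×246/429 = 44.72727
  Biography, Adult: 95×183/429 = 40.52448
  Biography, Child: 95×246/429 = 54.47552
Contributions (O − E)²/E:
  (85 − 67.82517)²/67.82517 = 4.3490
  (74 − 91.17483)²/91.17483 = 3.2353
  (36 − 41.37762)²/41.37762 = 0.6989
  (61 − 55.62238)²/55.62238 = 0.5199
  (47 − 33.27273)²/33.27273 = 5.6634
  (31 − 44.72727)²/44.72727 = 4.2130
  (15 − 40.52448)²/40.52448 = 16.0767
  (80 − 54.47552)²/54.47552 = 11.9595
χ² = 4.3490 + 3.2353 + 0.6989 + 0.5199 + 5.6634 + 4.2130 + 16.0767 + 11.9595 = 46.716
df = (4−1)(2−1) = 3. Since 46.716 > 11.345, reject the null hypothesis of independence at α = 0.01.

46.716; reject H₀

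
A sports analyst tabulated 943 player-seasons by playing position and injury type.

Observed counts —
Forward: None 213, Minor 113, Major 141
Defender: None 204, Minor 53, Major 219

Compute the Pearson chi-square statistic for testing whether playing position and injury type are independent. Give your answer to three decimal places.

38.699

Row totals: 467, 476. Column totals: 417, 166, 360. Grand total N = 943.
Expected counts (row total × column total / N):
  Forward, None: 467×417/943 = 206.5101
  Forward, Minor: 467×166/943 = 82.2078
  Forward, Major: 467×360/943 = 178.2821
  Defender, None: 476×417/943 = 210.4899
  Defender, Minor: 476×166/943 = 83.7922
  Defender, Major: 476×360/943 = 181.7179
Contributions (O − E)²/E:
  (213 − 206.5101)²/206.5101 = 0.2040
  (113 − 82.2078)²/82.2078 = 11.5337
  (141 − 178.2821)²/178.2821 = 7.7964
  (204 − 210.4899)²/210.4899 = 0.2001
  (53 − 83.7922)²/83.7922 = 11.3156
  (219 − 181.7179)²/181.7179 = 7.6490
χ² = 0.2040 + 11.5337 + 7.7964 + 0.2001 + 11.3156 + 7.6490 = 38.699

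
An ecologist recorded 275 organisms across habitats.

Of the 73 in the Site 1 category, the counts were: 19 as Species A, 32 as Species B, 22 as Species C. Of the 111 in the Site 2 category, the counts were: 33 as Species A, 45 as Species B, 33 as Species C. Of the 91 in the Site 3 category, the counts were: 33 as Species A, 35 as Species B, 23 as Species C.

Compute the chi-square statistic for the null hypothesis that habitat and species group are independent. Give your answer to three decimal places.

Row totals: 73, 111, 91. Column totals: 85, 112, 78. Grand total N = 275.
Expected counts (row total × column total / N):
  Site 1, Species A: 73×85/275 = 22.5636
  Site 1, Species B: 73×112/275 = 29.7309
  Site 1, Species C: 73×78/275 = 20.7055
  Site 2, Species A: 111×85/275 = 34.3091
  Site 2, Species B: 111×112/275 = 45.2073
  Site 2, Species C: 111×78/275 = 31.4836
  Site 3, Species A: 91×85/275 = 28.1273
  Site 3, Species B: 91×112/275 = 37.0618
  Site 3, Species C: 91×78/275 = 25.8109
Contributions (O − E)²/E:
  (19 − 22.5636)²/22.5636 = 0.5628
  (32 − 29.7309)²/29.7309 = 0.1732
  (22 − 20.7055)²/20.7055 = 0.0809
  (33 − 34.3091)²/34.3091 = 0.0500
  (45 − 45.2073)²/45.2073 = 0.0010
  (33 − 31.4836)²/31.4836 = 0.0730
  (33 − 28.1273)²/28.1273 = 0.8441
  (35 − 37.0618)²/37.0618 = 0.1147
  (23 − 25.8109)²/25.8109 = 0.3061
χ² = 0.5628 + 0.1732 + 0.0809 + 0.0500 + 0.0010 + 0.0730 + 0.8441 + 0.1147 + 0.3061 = 2.206

2.206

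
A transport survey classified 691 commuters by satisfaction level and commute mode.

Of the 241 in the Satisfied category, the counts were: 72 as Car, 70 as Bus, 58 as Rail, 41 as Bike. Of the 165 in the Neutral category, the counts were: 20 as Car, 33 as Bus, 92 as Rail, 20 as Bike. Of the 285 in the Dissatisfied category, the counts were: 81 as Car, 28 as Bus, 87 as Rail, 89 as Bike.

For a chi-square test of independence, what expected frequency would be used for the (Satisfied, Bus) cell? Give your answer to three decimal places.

Row total (Satisfied) = 241; column total (Bus) = 131; grand total N = 691.
Expected count = (row total × column total) / N = 241 × 131 / 691 = 45.689.

45.689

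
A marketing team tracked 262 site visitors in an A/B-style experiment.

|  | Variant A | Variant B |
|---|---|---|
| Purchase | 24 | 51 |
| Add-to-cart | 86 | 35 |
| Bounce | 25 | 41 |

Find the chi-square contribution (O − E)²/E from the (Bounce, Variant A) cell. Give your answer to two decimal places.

Row total (Bounce) = 66; column total (Variant A) = 135; N = 262.
Expected count E = 66 × 135 / 262 = 34.008.
Contribution = (O − E)²/E = (25 − 34.008)² / 34.008 = 2.39.

2.39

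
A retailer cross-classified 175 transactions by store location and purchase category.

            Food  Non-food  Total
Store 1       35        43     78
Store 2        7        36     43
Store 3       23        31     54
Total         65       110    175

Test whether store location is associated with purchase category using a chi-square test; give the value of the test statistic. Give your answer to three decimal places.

Grand total N = 175.
Expected counts (row total × column total / N):
  Store 1, Food: 78×65/175 = 28.9714
  Store 1, Non-food: 78×110/175 = 49.0286
  Store 2, Food: 43×65/175 = 15.9714
  Store 2, Non-food: 43×110/175 = 27.0286
  Store 3, Food: 54×65/175 = 20.0571
  Store 3, Non-food: 54×110/175 = 33.9429
Contributions (O − E)²/E:
  (35 − 28.9714)²/28.9714 = 1.2545
  (43 − 49.0286)²/49.0286 = 0.7413
  (7 − 15.9714)²/15.9714 = 5.0394
  (36 − 27.0286)²/27.0286 = 2.9778
  (23 − 20.0571)²/20.0571 = 0.4318
  (31 − 33.9429)²/33.9429 = 0.2552
χ² = 1.2545 + 0.7413 + 5.0394 + 2.9778 + 0.4318 + 0.2552 = 10.700

10.700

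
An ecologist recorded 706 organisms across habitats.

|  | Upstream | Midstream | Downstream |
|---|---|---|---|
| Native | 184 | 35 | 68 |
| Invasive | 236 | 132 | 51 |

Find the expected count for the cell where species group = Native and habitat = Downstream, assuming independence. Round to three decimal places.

Row total (Native) = 287; column total (Downstream) = 119; grand total N = 706.
Expected count = (row total × column total) / N = 287 × 119 / 706 = 48.375.

48.375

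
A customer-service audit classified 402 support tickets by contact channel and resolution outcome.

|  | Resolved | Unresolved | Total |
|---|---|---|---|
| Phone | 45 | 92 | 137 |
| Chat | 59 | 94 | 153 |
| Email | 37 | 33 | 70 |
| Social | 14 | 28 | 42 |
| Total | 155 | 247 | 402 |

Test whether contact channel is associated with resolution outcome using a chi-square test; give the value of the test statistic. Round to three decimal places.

8.412

Grand total N = 402.
Expected counts (row total × column total / N):
  Phone, Resolved: 137×155/402 = 52.8234
  Phone, Unresolved: 137×247/402 = 84.1766
  Chat, Resolved: 153×155/402 = 58.9925
  Chat, Unresolved: 153×247/402 = 94.0075
  Email, Resolved: 70×155/402 = 26.9900
  Email, Unresolved: 70×247/402 = 43.0100
  Social, Resolved: 42×155/402 = 16.1940
  Social, Unresolved: 42×247/402 = 25.8060
Contributions (O − E)²/E:
  (45 − 52.8234)²/52.8234 = 1.1587
  (92 − 84.1766)²/84.1766 = 0.7271
  (59 − 58.9925)²/58.9925 = 0.0000
  (94 − 94.0075)²/94.0075 = 0.0000
  (37 − 26.9900)²/26.9900 = 3.7125
  (33 − 43.0100)²/43.0100 = 2.3297
  (14 − 16.1940)²/16.1940 = 0.2972
  (28 − 25.8060)²/25.8060 = 0.1865
χ² = 1.1587 + 0.7271 + 0.0000 + 0.0000 + 3.7125 + 2.3297 + 0.2972 + 0.1865 = 8.412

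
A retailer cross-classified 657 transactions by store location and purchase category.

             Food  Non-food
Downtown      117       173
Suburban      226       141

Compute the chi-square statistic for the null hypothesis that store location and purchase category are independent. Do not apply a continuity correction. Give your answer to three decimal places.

Row totals: 290, 367. Column totals: 343, 314. Grand total N = 657.
Expected counts (row total × column total / N):
  Downtown, Food: 290×343/657 = 151.4003
  Downtown, Non-food: 290×314/657 = 138.5997
  Suburban, Food: 367×343/657 = 191.5997
  Suburban, Non-food: 367×314/657 = 175.4003
Contributions (O − E)²/E:
  (117 − 151.4003)²/151.4003 = 7.8162
  (173 − 138.5997)²/138.5997 = 8.5381
  (226 − 191.5997)²/191.5997 = 6.1763
  (141 − 175.4003)²/175.4003 = 6.7467
χ² = 7.8162 + 8.5381 + 6.1763 + 6.7467 = 29.277

29.277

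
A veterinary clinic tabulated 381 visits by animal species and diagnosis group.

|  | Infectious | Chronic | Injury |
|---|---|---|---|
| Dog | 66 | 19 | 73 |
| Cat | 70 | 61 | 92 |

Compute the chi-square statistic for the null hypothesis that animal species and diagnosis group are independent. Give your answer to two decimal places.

13.66

Row totals: 158, 223. Column totals: 136, 80, 165. Grand total N = 381.
Expected counts (row total × column total / N):
  Dog, Infectious: 158×136/381 = 56.399
  Dog, Chronic: 158×80/381 = 33.176
  Dog, Injury: 158×165/381 = 68.425
  Cat, Infectious: 223×136/381 = 79.601
  Cat, Chronic: 223×80/381 = 46.824
  Cat, Injury: 223×165/381 = 96.575
Contributions (O − E)²/E:
  (66 − 56.399)²/56.399 = 1.6344
  (19 − 33.176)²/33.176 = 6.0574
  (73 − 68.425)²/68.425 = 0.3059
  (70 − 79.601)²/79.601 = 1.1580
  (61 − 46.824)²/46.824 = 4.2918
  (92 − 96.575)²/96.575 = 0.2167
χ² = 1.6344 + 6.0574 + 0.3059 + 1.1580 + 4.2918 + 0.2167 = 13.66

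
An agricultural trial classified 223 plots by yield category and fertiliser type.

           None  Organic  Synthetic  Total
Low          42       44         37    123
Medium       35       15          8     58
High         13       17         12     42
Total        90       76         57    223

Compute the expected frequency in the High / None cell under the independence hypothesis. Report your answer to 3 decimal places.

Row total (High) = 42; column total (None) = 90; grand total N = 223.
Expected count = (row total × column total) / N = 42 × 90 / 223 = 16.951.

16.951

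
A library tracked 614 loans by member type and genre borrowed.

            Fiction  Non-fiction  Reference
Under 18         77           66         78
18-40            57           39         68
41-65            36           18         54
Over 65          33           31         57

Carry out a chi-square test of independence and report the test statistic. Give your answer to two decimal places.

11.56

Row totals: 221, 164, 108, 121. Column totals: 203, 154, 257. Grand total N = 614.
Expected counts (row total × column total / N):
  Under 18, Fiction: 221×203/614 = 73.067
  Under 18, Non-fiction: 221×154/614 = 55.430
  Under 18, Reference: 221×257/614 = 92.503
  18-40, Fiction: 164×203/614 = 54.221
  18-40, Non-fiction: 164×154/614 = 41.134
  18-40, Reference: 164×257/614 = 68.645
  41-65, Fiction: 108×203/614 = 35.707
  41-65, Non-fiction: 108×154/614 = 27.088
  41-65, Reference: 108×257/614 = 45.205
  Over 65, Fiction: 121×203/614 = 40.005
  Over 65, Non-fiction: 121×154/614 = 30.349
  Over 65, Reference: 121×257/614 = 50.647
Contributions (O − E)²/E:
  (77 − 73.067)²/73.067 = 0.2117
  (66 − 55.430)²/55.430 = 2.0156
  (78 − 92.503)²/92.503 = 2.2738
  (57 − 54.221)²/54.221 = 0.1424
  (39 − 41.134)²/41.134 = 0.1107
  (68 − 68.645)²/68.645 = 0.0061
  (36 − 35.707)²/35.707 = 0.0024
  (18 − 27.088)²/27.088 = 3.0490
  (54 − 45.205)²/45.205 = 1.7111
  (33 − 40.005)²/40.005 = 1.2266
  (31 − 30.349)²/30.349 = 0.0140
  (57 − 50.647)²/50.647 = 0.7969
χ² = 0.2117 + 2.0156 + 2.2738 + 0.1424 + 0.1107 + 0.0061 + 0.0024 + 3.0490 + 1.7111 + 1.2266 + 0.0140 + 0.7969 = 11.56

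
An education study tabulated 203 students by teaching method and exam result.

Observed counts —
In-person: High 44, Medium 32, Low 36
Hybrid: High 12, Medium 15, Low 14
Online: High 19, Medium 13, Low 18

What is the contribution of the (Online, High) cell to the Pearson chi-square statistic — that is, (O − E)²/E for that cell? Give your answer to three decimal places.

0.015

Row total (Online) = 50; column total (High) = 75; N = 203.
Expected count E = 50 × 75 / 203 = 18.4729.
Contribution = (O − E)²/E = (19 − 18.4729)² / 18.4729 = 0.015.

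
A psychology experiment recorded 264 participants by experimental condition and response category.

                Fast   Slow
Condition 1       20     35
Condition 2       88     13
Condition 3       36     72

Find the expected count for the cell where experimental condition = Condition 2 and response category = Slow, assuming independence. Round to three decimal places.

Row total (Condition 2) = 101; column total (Slow) = 120; grand total N = 264.
Expected count = (row total × column total) / N = 101 × 120 / 264 = 45.909.

45.909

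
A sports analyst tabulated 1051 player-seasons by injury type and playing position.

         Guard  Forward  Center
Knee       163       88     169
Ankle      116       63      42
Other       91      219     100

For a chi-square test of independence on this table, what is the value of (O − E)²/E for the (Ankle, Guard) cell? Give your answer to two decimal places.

18.75

Row total (Ankle) = 221; column total (Guard) = 370; N = 1051.
Expected count E = 221 × 370 / 1051 = 77.802.
Contribution = (O − E)²/E = (116 − 77.802)² / 77.802 = 18.75.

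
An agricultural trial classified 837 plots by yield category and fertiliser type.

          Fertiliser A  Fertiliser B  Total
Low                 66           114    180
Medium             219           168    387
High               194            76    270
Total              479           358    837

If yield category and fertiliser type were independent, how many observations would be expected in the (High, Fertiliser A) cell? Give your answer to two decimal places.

154.52

Row total (High) = 270; column total (Fertiliser A) = 479; grand total N = 837.
Expected count = (row total × column total) / N = 270 × 479 / 837 = 154.52.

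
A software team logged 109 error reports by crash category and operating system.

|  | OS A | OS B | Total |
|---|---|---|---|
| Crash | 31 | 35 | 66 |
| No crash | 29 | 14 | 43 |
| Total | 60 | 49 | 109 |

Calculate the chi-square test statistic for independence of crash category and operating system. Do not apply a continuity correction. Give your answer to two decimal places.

Grand total N = 109.
Expected counts (row total × column total / N):
  Crash, OS A: 66×60/109 = 36.330
  Crash, OS B: 66×49/109 = 29.670
  No crash, OS A: 43×60/109 = 23.670
  No crash, OS B: 43×49/109 = 19.330
Contributions (O − E)²/E:
  (31 − 36.330)²/36.330 = 0.7820
  (35 − 29.670)²/29.670 = 0.9575
  (29 − 23.670)²/23.670 = 1.2002
  (14 − 19.330)²/19.330 = 1.4697
χ² = 0.7820 + 0.9575 + 1.2002 + 1.4697 = 4.41

4.41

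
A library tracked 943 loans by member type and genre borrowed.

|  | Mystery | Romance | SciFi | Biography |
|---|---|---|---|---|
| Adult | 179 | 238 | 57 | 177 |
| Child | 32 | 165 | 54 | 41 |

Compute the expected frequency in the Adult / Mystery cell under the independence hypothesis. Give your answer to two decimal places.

Row total (Adult) = 651; column total (Mystery) = 211; grand total N = 943.
Expected count = (row total × column total) / N = 651 × 211 / 943 = 145.66.

145.66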